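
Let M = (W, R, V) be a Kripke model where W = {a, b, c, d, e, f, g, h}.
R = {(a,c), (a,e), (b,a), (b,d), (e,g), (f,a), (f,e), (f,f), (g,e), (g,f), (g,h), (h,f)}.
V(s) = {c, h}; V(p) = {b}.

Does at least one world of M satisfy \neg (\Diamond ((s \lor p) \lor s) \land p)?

Recall that \Diamond ψ holds at a world iff ψ holds at some accessible world.
Let φ = \neg (\Diamond ((s \lor p) \lor s) \land p). Evaluate φ at each world:
  a (successors {c, e}): φ is true.
  b (successors {a, d}): φ is true.
  c (successors ∅): φ is true.
  d (successors ∅): φ is true.
  e (successors {g}): φ is true.
  f (successors {a, e, f}): φ is true.
  g (successors {e, f, h}): φ is true.
  h (successors {f}): φ is true.
Detail at a (witness):
  At a: \Diamond ((s \lor p) \lor s) \land p is false, so \neg (\Diamond ((s \lor p) \lor s) \land p) is true.
    At a: \Diamond ((s \lor p) \lor s) is true, p is false, so \Diamond ((s \lor p) \lor s) \land p is false.
      At a: \Diamond ((s \lor p) \lor s) requires (s \lor p) \lor s at some successor in {c, e}.
        (s \lor p) \lor s holds at c, so \Diamond ((s \lor p) \lor s) is true at a.

Yes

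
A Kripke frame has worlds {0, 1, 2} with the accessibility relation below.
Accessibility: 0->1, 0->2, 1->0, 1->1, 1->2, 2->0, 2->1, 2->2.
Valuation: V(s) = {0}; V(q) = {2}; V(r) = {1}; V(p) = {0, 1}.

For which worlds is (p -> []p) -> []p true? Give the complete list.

Let φ = (p -> []p) -> []p. Evaluate φ at each world:
  0 (successors {1, 2}): φ is true.
  1 (successors {0, 1, 2}): φ is true.
  2 (successors {0, 1, 2}): φ is false.
For instance, at 2:
  At 2: p -> []p is true, []p is false, so (p -> []p) -> []p is false.
    At 2: p is false, []p is false, so p -> []p is true.
      At 2: []p requires p at every successor {0, 1, 2}.
        p fails at 2, so []p is false at 2.
    At 2: []p requires p at every successor {0, 1, 2}.
      p fails at 2, so []p is false at 2.
Satisfying worlds: {0, 1}

0, 1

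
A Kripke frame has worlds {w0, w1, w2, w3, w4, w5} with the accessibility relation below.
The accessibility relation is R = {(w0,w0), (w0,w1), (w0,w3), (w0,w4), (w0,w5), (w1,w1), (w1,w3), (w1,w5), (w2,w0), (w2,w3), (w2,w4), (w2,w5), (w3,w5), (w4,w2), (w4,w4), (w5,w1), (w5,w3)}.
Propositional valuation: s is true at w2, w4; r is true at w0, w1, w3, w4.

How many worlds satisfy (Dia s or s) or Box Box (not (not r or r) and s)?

Let φ = (Dia s or s) or Box Box (not (not r or r) and s). Evaluate φ at each world:
  w0 (successors {w0, w1, w3, w4, w5}): φ is true.
  w1 (successors {w1, w3, w5}): φ is false.
  w2 (successors {w0, w3, w4, w5}): φ is true.
  w3 (successors {w5}): φ is false.
  w4 (successors {w2, w4}): φ is true.
  w5 (successors {w1, w3}): φ is false.
For instance, at w3:
  At w3: Dia s or s is false, Box Box (not (not r or r) and s) is false, so (Dia s or s) or Box Box (not (not r or r) and s) is false.
    At w3: Dia s is false, s is false, so Dia s or s is false.
      At w3: Dia s requires s at some successor in {w5}.
        At w5: s is false.
      So Dia s is false at w3.
    At w3: Box Box (not (not r or r) and s) requires Box (not (not r or r) and s) at every successor {w5}.
      Box (not (not r or r) and s) fails at w5, so Box Box (not (not r or r) and s) is false at w3.
Satisfying worlds: {w0, w2, w4}

3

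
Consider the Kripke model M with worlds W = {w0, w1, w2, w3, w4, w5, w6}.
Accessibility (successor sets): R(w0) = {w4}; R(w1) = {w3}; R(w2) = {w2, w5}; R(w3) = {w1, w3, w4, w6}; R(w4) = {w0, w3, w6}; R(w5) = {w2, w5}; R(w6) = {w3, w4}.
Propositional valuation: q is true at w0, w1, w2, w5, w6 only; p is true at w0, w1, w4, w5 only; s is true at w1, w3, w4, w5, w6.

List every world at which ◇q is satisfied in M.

Recall that ◇ψ holds at a world iff ψ holds at some accessible world.
Let φ = ◇q. Evaluate φ at each world:
  w0 (successors {w4}): φ is false.
  w1 (successors {w3}): φ is false.
  w2 (successors {w2, w5}): φ is true.
  w3 (successors {w1, w3, w4, w6}): φ is true.
  w4 (successors {w0, w3, w6}): φ is true.
  w5 (successors {w2, w5}): φ is true.
  w6 (successors {w3, w4}): φ is false.
For instance, at w6:
  At w6: ◇q requires q at some successor in {w3, w4}.
    At w3: q is false.
    At w4: q is false.
  So ◇q is false at w6.
Satisfying worlds: {w2, w3, w4, w5}

w2, w3, w4, w5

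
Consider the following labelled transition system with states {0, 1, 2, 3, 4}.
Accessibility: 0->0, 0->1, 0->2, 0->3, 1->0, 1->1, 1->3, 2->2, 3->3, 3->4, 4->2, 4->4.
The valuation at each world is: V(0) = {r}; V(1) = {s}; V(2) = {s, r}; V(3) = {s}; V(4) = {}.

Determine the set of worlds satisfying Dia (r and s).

0, 2, 4

Recall that Dia ψ holds at a world iff ψ holds at some accessible world.
Let φ = Dia (r and s). Evaluate φ at each world:
  0 (successors {0, 1, 2, 3}): φ is true.
  1 (successors {0, 1, 3}): φ is false.
  2 (successors {2}): φ is true.
  3 (successors {3, 4}): φ is false.
  4 (successors {2, 4}): φ is true.
For instance, at 4:
  At 4: Dia (r and s) requires r and s at some successor in {2, 4}.
    r and s holds at 2, so Dia (r and s) is true at 4.
Satisfying worlds: {0, 2, 4}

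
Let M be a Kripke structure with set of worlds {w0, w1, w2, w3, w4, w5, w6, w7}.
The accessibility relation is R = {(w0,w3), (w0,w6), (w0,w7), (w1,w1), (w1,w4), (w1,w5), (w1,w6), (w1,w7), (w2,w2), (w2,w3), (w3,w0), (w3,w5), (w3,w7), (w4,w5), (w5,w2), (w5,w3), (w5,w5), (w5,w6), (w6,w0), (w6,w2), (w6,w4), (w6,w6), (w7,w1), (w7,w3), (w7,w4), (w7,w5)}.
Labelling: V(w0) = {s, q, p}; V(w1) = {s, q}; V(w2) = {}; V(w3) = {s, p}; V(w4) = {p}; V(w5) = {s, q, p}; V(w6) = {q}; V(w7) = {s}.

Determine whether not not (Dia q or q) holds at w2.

At w2: not (Dia q or q) is true, so not not (Dia q or q) is false.
  At w2: Dia q or q is false, so not (Dia q or q) is true.
    At w2: Dia q is false, q is false, so Dia q or q is false.
      At w2: Dia q requires q at some successor in {w2, w3}.
        At w2: q is false.
        At w3: q is false.
      So Dia q is false at w2.

No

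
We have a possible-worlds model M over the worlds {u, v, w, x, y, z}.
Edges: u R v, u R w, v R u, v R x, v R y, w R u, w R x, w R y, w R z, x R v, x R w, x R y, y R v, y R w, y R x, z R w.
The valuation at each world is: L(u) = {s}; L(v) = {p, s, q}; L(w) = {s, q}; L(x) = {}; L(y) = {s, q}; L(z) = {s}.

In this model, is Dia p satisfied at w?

No

Recall that Dia ψ holds at a world iff ψ holds at some accessible world.
At w: Dia p requires p at some successor in {u, x, y, z}.
  At u: p is false.
  At x: p is false.
  At y: p is false.
  At z: p is false.
So Dia p is false at w.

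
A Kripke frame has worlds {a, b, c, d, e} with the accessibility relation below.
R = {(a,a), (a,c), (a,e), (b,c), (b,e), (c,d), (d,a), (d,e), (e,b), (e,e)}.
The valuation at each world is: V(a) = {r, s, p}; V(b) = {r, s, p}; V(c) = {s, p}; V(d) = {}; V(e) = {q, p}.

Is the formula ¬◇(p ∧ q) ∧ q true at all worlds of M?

No

Let φ = ¬◇(p ∧ q) ∧ q. Evaluate φ at each world:
  a (successors {a, c, e}): φ is false.
  b (successors {c, e}): φ is false.
  c (successors {d}): φ is false.
  d (successors {a, e}): φ is false.
  e (successors {b, e}): φ is false.
Detail at a (counterexample):
  At a: ¬◇(p ∧ q) is false, q is false, so ¬◇(p ∧ q) ∧ q is false.
    At a: ◇(p ∧ q) is true, so ¬◇(p ∧ q) is false.
      At a: ◇(p ∧ q) requires p ∧ q at some successor in {a, c, e}.
        p ∧ q holds at e, so ◇(p ∧ q) is true at a.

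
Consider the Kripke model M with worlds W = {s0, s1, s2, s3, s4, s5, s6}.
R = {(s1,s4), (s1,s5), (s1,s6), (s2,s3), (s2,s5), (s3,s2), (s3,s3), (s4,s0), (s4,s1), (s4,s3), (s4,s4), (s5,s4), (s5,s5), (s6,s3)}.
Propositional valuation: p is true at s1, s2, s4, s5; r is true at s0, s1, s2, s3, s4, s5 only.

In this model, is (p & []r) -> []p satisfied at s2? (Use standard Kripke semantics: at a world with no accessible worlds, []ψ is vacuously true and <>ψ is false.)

No

At s2: p & []r is true, []p is false, so (p & []r) -> []p is false.
  At s2: p is true, []r is true, so p & []r is true.
    At s2: []r requires r at every successor {s3, s5}.
      At s3: r is true.
      At s5: r is true.
    So []r is true at s2.
  At s2: []p requires p at every successor {s3, s5}.
    p fails at s3, so []p is false at s2.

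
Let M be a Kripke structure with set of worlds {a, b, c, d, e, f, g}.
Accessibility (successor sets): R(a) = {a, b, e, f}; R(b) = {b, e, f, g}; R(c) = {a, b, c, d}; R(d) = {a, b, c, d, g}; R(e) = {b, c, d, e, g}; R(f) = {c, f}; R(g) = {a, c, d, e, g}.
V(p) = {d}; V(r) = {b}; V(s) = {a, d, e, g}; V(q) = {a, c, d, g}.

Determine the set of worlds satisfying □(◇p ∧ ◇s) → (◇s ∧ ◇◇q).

a, b, c, d, e, f, g

Let φ = □(◇p ∧ ◇s) → (◇s ∧ ◇◇q). Evaluate φ at each world:
  a (successors {a, b, e, f}): φ is true.
  b (successors {b, e, f, g}): φ is true.
  c (successors {a, b, c, d}): φ is true.
  d (successors {a, b, c, d, g}): φ is true.
  e (successors {b, c, d, e, g}): φ is true.
  f (successors {c, f}): φ is true.
  g (successors {a, c, d, e, g}): φ is true.
For instance, at g:
  At g: □(◇p ∧ ◇s) is false, ◇s ∧ ◇◇q is true, so □(◇p ∧ ◇s) → (◇s ∧ ◇◇q) is true.
    At g: □(◇p ∧ ◇s) requires ◇p ∧ ◇s at every successor {a, c, d, e, g}.
      ◇p ∧ ◇s fails at a, so □(◇p ∧ ◇s) is false at g.
    At g: ◇s is true, ◇◇q is true, so ◇s ∧ ◇◇q is true.
      At g: ◇s requires s at some successor in {a, c, d, e, g}.
        s holds at a, so ◇s is true at g.
      At g: ◇◇q requires ◇q at some successor in {a, c, d, e, g}.
        ◇q holds at a, so ◇◇q is true at g.
Satisfying worlds: {a, b, c, d, e, f, g}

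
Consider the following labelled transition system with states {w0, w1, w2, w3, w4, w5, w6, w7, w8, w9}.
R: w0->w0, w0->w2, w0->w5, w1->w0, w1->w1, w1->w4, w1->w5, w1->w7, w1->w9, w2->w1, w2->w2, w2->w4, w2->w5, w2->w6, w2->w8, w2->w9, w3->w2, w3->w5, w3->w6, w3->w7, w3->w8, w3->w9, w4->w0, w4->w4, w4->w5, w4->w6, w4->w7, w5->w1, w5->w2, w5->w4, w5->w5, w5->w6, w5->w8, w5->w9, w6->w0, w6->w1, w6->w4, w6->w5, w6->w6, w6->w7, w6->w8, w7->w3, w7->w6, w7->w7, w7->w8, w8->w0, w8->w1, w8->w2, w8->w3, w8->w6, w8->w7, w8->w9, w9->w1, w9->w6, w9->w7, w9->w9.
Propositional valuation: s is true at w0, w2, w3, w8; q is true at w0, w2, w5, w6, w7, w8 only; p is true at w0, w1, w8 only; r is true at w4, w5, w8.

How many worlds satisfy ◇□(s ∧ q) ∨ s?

Let φ = ◇□(s ∧ q) ∨ s. Evaluate φ at each world:
  w0 (successors {w0, w2, w5}): φ is true.
  w1 (successors {w0, w1, w4, w5, w7, w9}): φ is false.
  w2 (successors {w1, w2, w4, w5, w6, w8, w9}): φ is true.
  w3 (successors {w2, w5, w6, w7, w8, w9}): φ is true.
  w4 (successors {w0, w4, w5, w6, w7}): φ is false.
  w5 (successors {w1, w2, w4, w5, w6, w8, w9}): φ is false.
  w6 (successors {w0, w1, w4, w5, w6, w7, w8}): φ is false.
  w7 (successors {w3, w6, w7, w8}): φ is false.
  w8 (successors {w0, w1, w2, w3, w6, w7, w9}): φ is true.
  w9 (successors {w1, w6, w7, w9}): φ is false.
For instance, at w3:
  At w3: ◇□(s ∧ q) is false, s is true, so ◇□(s ∧ q) ∨ s is true.
    At w3: ◇□(s ∧ q) requires □(s ∧ q) at some successor in {w2, w5, w6, w7, w8, w9}.
      At w2: □(s ∧ q) is false.
      At w5: □(s ∧ q) is false.
      At w6: □(s ∧ q) is false.
      At w7: □(s ∧ q) is false.
      At w8: □(s ∧ q) is false.
      At w9: □(s ∧ q) is false.
    So ◇□(s ∧ q) is false at w3.
Satisfying worlds: {w0, w2, w3, w8}

4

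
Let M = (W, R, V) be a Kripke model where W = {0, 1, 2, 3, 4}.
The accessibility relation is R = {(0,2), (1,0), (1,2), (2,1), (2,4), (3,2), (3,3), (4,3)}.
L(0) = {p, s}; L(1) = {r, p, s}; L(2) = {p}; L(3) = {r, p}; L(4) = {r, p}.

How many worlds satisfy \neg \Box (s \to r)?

1

Let φ = \neg \Box (s \to r). Evaluate φ at each world:
  0 (successors {2}): φ is false.
  1 (successors {0, 2}): φ is true.
  2 (successors {1, 4}): φ is false.
  3 (successors {2, 3}): φ is false.
  4 (successors {3}): φ is false.
For instance, at 0:
  At 0: \Box (s \to r) is true, so \neg \Box (s \to r) is false.
    At 0: \Box (s \to r) requires s \to r at every successor {2}.
      At 2: s \to r is true.
    So \Box (s \to r) is true at 0.
Satisfying worlds: {1}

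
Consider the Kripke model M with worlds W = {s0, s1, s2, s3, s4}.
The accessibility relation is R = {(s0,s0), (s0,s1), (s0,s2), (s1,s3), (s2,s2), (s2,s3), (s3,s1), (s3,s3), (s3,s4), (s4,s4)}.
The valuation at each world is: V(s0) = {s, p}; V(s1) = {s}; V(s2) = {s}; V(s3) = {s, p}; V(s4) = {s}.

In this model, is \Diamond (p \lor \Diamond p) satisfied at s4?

No

Recall that \Diamond ψ holds at a world iff ψ holds at some accessible world.
At s4: \Diamond (p \lor \Diamond p) requires p \lor \Diamond p at some successor in {s4}.
  At s4: p \lor \Diamond p is false.
So \Diamond (p \lor \Diamond p) is false at s4.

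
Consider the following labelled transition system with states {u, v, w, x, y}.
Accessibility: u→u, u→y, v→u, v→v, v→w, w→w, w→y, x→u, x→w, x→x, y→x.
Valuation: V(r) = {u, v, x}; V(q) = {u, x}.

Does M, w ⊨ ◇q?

No

At w: ◇q requires q at some successor in {w, y}.
  At w: q is false.
  At y: q is false.
So ◇q is false at w.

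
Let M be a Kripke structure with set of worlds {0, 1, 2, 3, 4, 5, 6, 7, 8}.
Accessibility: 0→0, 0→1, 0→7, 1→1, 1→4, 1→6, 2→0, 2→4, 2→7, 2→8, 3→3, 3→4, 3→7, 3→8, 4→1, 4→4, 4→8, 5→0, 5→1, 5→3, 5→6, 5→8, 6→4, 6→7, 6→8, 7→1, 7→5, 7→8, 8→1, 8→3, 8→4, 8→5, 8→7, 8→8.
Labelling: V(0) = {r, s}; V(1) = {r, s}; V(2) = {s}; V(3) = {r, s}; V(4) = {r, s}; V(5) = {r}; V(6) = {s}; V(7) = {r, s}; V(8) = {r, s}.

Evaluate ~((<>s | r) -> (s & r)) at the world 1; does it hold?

At 1: (<>s | r) -> (s & r) is true, so ~((<>s | r) -> (s & r)) is false.
  At 1: <>s | r is true, s & r is true, so (<>s | r) -> (s & r) is true.
    At 1: <>s is true, r is true, so <>s | r is true.
      At 1: <>s requires s at some successor in {1, 4, 6}.
        s holds at 1, so <>s is true at 1.

No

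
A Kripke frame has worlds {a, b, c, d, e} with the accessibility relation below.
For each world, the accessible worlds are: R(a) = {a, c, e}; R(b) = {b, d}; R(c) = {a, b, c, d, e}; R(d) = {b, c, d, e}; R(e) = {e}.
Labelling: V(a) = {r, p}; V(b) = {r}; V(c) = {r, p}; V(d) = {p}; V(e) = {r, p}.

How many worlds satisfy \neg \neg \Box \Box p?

Let φ = \neg \neg \Box \Box p. Evaluate φ at each world:
  a (successors {a, c, e}): φ is false.
  b (successors {b, d}): φ is false.
  c (successors {a, b, c, d, e}): φ is false.
  d (successors {b, c, d, e}): φ is false.
  e (successors {e}): φ is true.
For instance, at c:
  At c: \neg \Box \Box p is true, so \neg \neg \Box \Box p is false.
    At c: \Box \Box p is false, so \neg \Box \Box p is true.
      At c: \Box \Box p requires \Box p at every successor {a, b, c, d, e}.
        \Box p fails at b, so \Box \Box p is false at c.
Satisfying worlds: {e}

1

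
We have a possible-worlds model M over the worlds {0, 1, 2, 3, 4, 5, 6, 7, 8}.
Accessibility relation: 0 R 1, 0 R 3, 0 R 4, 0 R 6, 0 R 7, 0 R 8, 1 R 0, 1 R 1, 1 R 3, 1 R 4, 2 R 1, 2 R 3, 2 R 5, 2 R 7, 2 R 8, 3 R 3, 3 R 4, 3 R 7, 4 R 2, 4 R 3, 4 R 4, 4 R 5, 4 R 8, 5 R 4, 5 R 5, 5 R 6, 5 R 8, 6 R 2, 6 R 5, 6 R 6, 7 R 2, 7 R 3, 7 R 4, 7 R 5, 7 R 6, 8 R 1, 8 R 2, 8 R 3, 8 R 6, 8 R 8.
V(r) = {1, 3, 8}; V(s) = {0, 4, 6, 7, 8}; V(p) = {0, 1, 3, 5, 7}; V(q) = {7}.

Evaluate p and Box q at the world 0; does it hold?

At 0: p is true, Box q is false, so p and Box q is false.
  At 0: Box q requires q at every successor {1, 3, 4, 6, 7, 8}.
    q fails at 1, so Box q is false at 0.

No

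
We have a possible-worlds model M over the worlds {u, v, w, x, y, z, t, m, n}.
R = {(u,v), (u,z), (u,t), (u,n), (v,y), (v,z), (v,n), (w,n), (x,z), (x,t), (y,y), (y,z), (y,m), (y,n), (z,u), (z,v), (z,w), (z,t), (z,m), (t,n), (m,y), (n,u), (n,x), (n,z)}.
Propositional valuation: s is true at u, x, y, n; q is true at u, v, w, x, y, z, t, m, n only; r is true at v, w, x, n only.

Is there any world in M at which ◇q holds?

Let φ = ◇q. Evaluate φ at each world:
  u (successors {v, z, t, n}): φ is true.
  v (successors {y, z, n}): φ is true.
  w (successors {n}): φ is true.
  x (successors {z, t}): φ is true.
  y (successors {y, z, m, n}): φ is true.
  z (successors {u, v, w, t, m}): φ is true.
  t (successors {n}): φ is true.
  m (successors {y}): φ is true.
  n (successors {u, x, z}): φ is true.
Detail at u (witness):
  At u: ◇q requires q at some successor in {v, z, t, n}.
    q holds at v, so ◇q is true at u.

Yes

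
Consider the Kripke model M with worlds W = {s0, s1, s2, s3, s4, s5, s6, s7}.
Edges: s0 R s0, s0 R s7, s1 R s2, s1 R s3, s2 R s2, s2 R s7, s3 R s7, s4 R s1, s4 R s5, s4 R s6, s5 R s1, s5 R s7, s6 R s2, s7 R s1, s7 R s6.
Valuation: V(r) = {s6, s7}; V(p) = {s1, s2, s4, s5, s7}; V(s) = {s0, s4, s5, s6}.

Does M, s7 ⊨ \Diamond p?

Yes

Recall that \Diamond ψ holds at a world iff ψ holds at some accessible world.
At s7: \Diamond p requires p at some successor in {s1, s6}.
  p holds at s1, so \Diamond p is true at s7.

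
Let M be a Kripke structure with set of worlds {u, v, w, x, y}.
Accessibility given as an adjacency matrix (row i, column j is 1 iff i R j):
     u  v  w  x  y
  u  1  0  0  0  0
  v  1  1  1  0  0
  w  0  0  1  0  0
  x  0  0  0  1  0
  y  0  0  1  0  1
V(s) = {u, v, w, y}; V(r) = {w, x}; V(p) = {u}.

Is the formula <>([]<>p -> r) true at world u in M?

No

At u: <>([]<>p -> r) requires []<>p -> r at some successor in {u}.
  At u: []<>p -> r is false.
So <>([]<>p -> r) is false at u.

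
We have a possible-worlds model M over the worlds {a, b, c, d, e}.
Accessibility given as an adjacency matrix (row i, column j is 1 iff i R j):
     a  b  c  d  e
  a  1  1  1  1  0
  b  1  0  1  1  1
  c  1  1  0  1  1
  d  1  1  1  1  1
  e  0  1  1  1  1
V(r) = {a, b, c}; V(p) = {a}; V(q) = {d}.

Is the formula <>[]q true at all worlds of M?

No

Let φ = <>[]q. Evaluate φ at each world:
  a (successors {a, b, c, d}): φ is false.
  b (successors {a, c, d, e}): φ is false.
  c (successors {a, b, d, e}): φ is false.
  d (successors {a, b, c, d, e}): φ is false.
  e (successors {b, c, d, e}): φ is false.
Detail at a (counterexample):
  At a: <>[]q requires []q at some successor in {a, b, c, d}.
    At a: []q is false.
    At b: []q is false.
    At c: []q is false.
    At d: []q is false.
  So <>[]q is false at a.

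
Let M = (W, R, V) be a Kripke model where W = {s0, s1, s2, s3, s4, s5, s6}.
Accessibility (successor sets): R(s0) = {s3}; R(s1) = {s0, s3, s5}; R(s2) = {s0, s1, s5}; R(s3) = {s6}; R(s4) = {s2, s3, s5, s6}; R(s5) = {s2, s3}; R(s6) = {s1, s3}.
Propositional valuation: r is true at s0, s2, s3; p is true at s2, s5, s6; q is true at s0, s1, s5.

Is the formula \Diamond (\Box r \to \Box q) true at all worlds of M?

Yes

Let φ = \Diamond (\Box r \to \Box q). Evaluate φ at each world:
  s0 (successors {s3}): φ is true.
  s1 (successors {s0, s3, s5}): φ is true.
  s2 (successors {s0, s1, s5}): φ is true.
  s3 (successors {s6}): φ is true.
  s4 (successors {s2, s3, s5, s6}): φ is true.
  s5 (successors {s2, s3}): φ is true.
  s6 (successors {s1, s3}): φ is true.
For instance, at s3:
  At s3: \Diamond (\Box r \to \Box q) requires \Box r \to \Box q at some successor in {s6}.
    \Box r \to \Box q holds at s6, so \Diamond (\Box r \to \Box q) is true at s3.
      At s6: \Box r is false, \Box q is false, so \Box r \to \Box q is true.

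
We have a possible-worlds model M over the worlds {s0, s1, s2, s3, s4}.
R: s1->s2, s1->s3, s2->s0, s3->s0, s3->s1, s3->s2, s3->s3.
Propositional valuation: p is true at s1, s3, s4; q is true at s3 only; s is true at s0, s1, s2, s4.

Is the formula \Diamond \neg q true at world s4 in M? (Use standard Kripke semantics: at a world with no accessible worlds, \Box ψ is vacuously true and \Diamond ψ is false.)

No

At s4: no accessible worlds, so \Diamond \neg q is false.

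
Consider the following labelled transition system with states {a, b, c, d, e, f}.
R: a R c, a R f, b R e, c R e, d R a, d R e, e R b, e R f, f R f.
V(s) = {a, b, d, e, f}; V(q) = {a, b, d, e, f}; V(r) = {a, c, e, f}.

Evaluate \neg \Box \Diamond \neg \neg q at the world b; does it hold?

At b: \Box \Diamond \neg \neg q is true, so \neg \Box \Diamond \neg \neg q is false.
  At b: \Box \Diamond \neg \neg q requires \Diamond \neg \neg q at every successor {e}.
      At e: \Diamond \neg \neg q requires \neg \neg q at some successor in {b, f}.
        \neg \neg q holds at b, so \Diamond \neg \neg q is true at e.
  So \Box \Diamond \neg \neg q is true at b.

No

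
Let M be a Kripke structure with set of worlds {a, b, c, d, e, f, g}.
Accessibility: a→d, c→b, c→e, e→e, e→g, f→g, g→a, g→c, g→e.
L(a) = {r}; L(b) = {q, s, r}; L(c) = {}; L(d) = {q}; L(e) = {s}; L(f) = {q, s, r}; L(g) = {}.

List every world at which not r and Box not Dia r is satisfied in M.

c, d

Let φ = not r and Box not Dia r. Evaluate φ at each world:
  a (successors {d}): φ is false.
  b (successors ∅): φ is false.
  c (successors {b, e}): φ is true.
  d (successors ∅): φ is true.
  e (successors {e, g}): φ is false.
  f (successors {g}): φ is false.
  g (successors {a, c, e}): φ is false.
For instance, at a:
  At a: not r is false, Box not Dia r is true, so not r and Box not Dia r is false.
    At a: Box not Dia r requires not Dia r at every successor {d}.
      At d: not Dia r is true.
    So Box not Dia r is true at a.
Satisfying worlds: {c, d}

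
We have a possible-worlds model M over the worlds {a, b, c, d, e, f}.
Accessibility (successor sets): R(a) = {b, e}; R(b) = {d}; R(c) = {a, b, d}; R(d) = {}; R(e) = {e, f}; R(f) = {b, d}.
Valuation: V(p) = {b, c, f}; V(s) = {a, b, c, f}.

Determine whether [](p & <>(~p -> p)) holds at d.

Yes

At d: no accessible worlds, so [](p & <>(~p -> p)) holds vacuously.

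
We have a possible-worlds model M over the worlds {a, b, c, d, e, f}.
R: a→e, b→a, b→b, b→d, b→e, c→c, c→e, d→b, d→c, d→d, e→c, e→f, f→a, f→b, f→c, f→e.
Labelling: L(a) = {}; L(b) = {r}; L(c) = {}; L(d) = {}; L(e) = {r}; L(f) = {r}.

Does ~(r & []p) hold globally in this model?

Yes

Recall that []ψ holds at a world iff ψ holds at every accessible world, and <>ψ holds iff ψ holds at some accessible world.
Let φ = ~(r & []p). Evaluate φ at each world:
  a (successors {e}): φ is true.
  b (successors {a, b, d, e}): φ is true.
  c (successors {c, e}): φ is true.
  d (successors {b, c, d}): φ is true.
  e (successors {c, f}): φ is true.
  f (successors {a, b, c, e}): φ is true.
For instance, at c:
  At c: r & []p is false, so ~(r & []p) is true.
    At c: r is false, []p is false, so r & []p is false.
      At c: []p requires p at every successor {c, e}.
        p fails at c, so []p is false at c.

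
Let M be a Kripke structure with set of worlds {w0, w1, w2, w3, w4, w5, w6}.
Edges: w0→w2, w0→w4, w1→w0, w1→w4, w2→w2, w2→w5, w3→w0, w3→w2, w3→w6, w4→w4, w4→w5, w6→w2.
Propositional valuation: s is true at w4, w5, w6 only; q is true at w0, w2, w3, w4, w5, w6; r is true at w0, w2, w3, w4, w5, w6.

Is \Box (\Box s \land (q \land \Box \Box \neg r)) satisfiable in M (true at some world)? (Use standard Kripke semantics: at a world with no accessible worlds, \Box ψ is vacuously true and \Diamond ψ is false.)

Let φ = \Box (\Box s \land (q \land \Box \Box \neg r)). Evaluate φ at each world:
  w0 (successors {w2, w4}): φ is false.
  w1 (successors {w0, w4}): φ is false.
  w2 (successors {w2, w5}): φ is false.
  w3 (successors {w0, w2, w6}): φ is false.
  w4 (successors {w4, w5}): φ is false.
  w5 (successors ∅): φ is true.
  w6 (successors {w2}): φ is false.
Detail at w5 (witness):
  At w5: no accessible worlds, so \Box (\Box s \land (q \land \Box \Box \neg r)) holds vacuously.

Yes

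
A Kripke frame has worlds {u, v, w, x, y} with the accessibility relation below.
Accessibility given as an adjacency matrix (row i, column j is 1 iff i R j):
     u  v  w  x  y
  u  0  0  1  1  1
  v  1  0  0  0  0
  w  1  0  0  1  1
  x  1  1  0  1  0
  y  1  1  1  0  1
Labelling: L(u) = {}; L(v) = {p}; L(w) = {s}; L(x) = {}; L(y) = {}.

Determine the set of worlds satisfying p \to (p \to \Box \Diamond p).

u, w, x, y

Recall that \Box ψ holds at a world iff ψ holds at every accessible world, and \Diamond ψ holds iff ψ holds at some accessible world.
Let φ = p \to (p \to \Box \Diamond p). Evaluate φ at each world:
  u (successors {w, x, y}): φ is true.
  v (successors {u}): φ is false.
  w (successors {u, x, y}): φ is true.
  x (successors {u, v, x}): φ is true.
  y (successors {u, v, w, y}): φ is true.
For instance, at y:
  At y: p is false, p \to \Box \Diamond p is true, so p \to (p \to \Box \Diamond p) is true.
    At y: p is false, \Box \Diamond p is false, so p \to \Box \Diamond p is true.
      At y: \Box \Diamond p requires \Diamond p at every successor {u, v, w, y}.
        \Diamond p fails at u, so \Box \Diamond p is false at y.
Satisfying worlds: {u, w, x, y}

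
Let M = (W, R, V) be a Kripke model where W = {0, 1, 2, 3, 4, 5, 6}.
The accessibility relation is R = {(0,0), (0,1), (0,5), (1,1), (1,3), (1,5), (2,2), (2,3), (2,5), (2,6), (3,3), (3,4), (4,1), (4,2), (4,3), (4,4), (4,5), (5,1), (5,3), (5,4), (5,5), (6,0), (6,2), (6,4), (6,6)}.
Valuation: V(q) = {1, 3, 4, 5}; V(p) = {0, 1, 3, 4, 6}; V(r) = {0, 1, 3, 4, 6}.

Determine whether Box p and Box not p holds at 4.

At 4: Box p is false, Box not p is false, so Box p and Box not p is false.
  At 4: Box p requires p at every successor {1, 2, 3, 4, 5}.
    p fails at 2, so Box p is false at 4.
  At 4: Box not p requires not p at every successor {1, 2, 3, 4, 5}.
    not p fails at 1, so Box not p is false at 4.

No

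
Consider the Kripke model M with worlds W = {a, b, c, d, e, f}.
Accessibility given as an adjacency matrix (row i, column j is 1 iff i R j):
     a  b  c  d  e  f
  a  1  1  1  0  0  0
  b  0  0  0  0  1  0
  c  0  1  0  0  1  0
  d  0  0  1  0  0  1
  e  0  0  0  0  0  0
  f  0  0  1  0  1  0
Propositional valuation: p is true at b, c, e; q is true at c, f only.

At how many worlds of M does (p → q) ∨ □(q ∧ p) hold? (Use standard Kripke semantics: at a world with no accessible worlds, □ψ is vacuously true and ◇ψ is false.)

Let φ = (p → q) ∨ □(q ∧ p). Evaluate φ at each world:
  a (successors {a, b, c}): φ is true.
  b (successors {e}): φ is false.
  c (successors {b, e}): φ is true.
  d (successors {c, f}): φ is true.
  e (successors ∅): φ is true.
  f (successors {c, e}): φ is true.
For instance, at a:
  At a: p → q is true, □(q ∧ p) is false, so (p → q) ∨ □(q ∧ p) is true.
    At a: □(q ∧ p) requires q ∧ p at every successor {a, b, c}.
      q ∧ p fails at a, so □(q ∧ p) is false at a.
Satisfying worlds: {a, c, d, e, f}

5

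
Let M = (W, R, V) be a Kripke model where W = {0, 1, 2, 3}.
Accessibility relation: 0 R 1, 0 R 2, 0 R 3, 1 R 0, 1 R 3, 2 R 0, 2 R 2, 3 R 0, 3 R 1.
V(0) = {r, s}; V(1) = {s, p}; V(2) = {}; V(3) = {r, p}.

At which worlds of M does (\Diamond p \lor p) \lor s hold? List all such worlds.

0, 1, 3

Let φ = (\Diamond p \lor p) \lor s. Evaluate φ at each world:
  0 (successors {1, 2, 3}): φ is true.
  1 (successors {0, 3}): φ is true.
  2 (successors {0, 2}): φ is false.
  3 (successors {0, 1}): φ is true.
For instance, at 0:
  At 0: \Diamond p \lor p is true, s is true, so (\Diamond p \lor p) \lor s is true.
    At 0: \Diamond p is true, p is false, so \Diamond p \lor p is true.
      At 0: \Diamond p requires p at some successor in {1, 2, 3}.
        p holds at 1, so \Diamond p is true at 0.
Satisfying worlds: {0, 1, 3}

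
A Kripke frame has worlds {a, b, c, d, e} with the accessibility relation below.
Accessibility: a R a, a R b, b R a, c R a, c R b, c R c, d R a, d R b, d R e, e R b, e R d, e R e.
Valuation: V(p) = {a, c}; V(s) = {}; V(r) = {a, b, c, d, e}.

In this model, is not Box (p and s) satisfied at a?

Yes

At a: Box (p and s) is false, so not Box (p and s) is true.
  At a: Box (p and s) requires p and s at every successor {a, b}.
    p and s fails at a, so Box (p and s) is false at a.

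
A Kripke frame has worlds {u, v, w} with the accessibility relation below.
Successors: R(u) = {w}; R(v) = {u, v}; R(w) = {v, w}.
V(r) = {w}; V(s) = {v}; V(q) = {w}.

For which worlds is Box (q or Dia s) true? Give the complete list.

Recall that Box ψ holds at a world iff ψ holds at every accessible world, and Dia ψ holds iff ψ holds at some accessible world.
Let φ = Box (q or Dia s). Evaluate φ at each world:
  u (successors {w}): φ is true.
  v (successors {u, v}): φ is false.
  w (successors {v, w}): φ is true.
For instance, at v:
  At v: Box (q or Dia s) requires q or Dia s at every successor {u, v}.
    q or Dia s fails at u, so Box (q or Dia s) is false at v.
      At u: q is false, Dia s is false, so q or Dia s is false.
Satisfying worlds: {u, w}

u, w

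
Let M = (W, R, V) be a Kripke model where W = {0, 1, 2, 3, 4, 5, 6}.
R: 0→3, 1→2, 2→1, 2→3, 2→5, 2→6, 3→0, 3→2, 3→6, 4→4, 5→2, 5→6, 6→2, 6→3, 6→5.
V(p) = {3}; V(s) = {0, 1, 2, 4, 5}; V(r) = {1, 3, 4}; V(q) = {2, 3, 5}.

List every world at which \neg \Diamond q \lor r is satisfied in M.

Let φ = \neg \Diamond q \lor r. Evaluate φ at each world:
  0 (successors {3}): φ is false.
  1 (successors {2}): φ is true.
  2 (successors {1, 3, 5, 6}): φ is false.
  3 (successors {0, 2, 6}): φ is true.
  4 (successors {4}): φ is true.
  5 (successors {2, 6}): φ is false.
  6 (successors {2, 3, 5}): φ is false.
For instance, at 6:
  At 6: \neg \Diamond q is false, r is false, so \neg \Diamond q \lor r is false.
    At 6: \Diamond q is true, so \neg \Diamond q is false.
      At 6: \Diamond q requires q at some successor in {2, 3, 5}.
        q holds at 2, so \Diamond q is true at 6.
Satisfying worlds: {1, 3, 4}

1, 3, 4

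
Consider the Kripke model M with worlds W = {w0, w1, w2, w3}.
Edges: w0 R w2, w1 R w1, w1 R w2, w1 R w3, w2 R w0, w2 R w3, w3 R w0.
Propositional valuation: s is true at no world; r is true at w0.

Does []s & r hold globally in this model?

Let φ = []s & r. Evaluate φ at each world:
  w0 (successors {w2}): φ is false.
  w1 (successors {w1, w2, w3}): φ is false.
  w2 (successors {w0, w3}): φ is false.
  w3 (successors {w0}): φ is false.
Detail at w0 (counterexample):
  At w0: []s is false, r is true, so []s & r is false.
    At w0: []s requires s at every successor {w2}.
      s fails at w2, so []s is false at w0.

No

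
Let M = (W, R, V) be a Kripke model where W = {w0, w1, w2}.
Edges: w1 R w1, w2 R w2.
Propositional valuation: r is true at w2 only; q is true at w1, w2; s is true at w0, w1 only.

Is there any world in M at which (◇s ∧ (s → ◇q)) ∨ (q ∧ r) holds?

Yes

Let φ = (◇s ∧ (s → ◇q)) ∨ (q ∧ r). Evaluate φ at each world:
  w0 (successors ∅): φ is false.
  w1 (successors {w1}): φ is true.
  w2 (successors {w2}): φ is true.
Detail at w1 (witness):
  At w1: ◇s ∧ (s → ◇q) is true, q ∧ r is false, so (◇s ∧ (s → ◇q)) ∨ (q ∧ r) is true.
    At w1: ◇s is true, s → ◇q is true, so ◇s ∧ (s → ◇q) is true.
      At w1: ◇s requires s at some successor in {w1}.
        s holds at w1, so ◇s is true at w1.
      At w1: s is true, ◇q is true, so s → ◇q is true.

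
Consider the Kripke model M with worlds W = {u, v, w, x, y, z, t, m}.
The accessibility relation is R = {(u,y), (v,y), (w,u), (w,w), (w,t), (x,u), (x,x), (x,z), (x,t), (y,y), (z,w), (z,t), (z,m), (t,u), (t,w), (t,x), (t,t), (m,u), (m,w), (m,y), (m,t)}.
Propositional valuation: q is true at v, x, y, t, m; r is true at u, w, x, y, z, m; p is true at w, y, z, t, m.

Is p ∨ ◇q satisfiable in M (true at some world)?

Yes

Recall that ◇ψ holds at a world iff ψ holds at some accessible world.
Let φ = p ∨ ◇q. Evaluate φ at each world:
  u (successors {y}): φ is true.
  v (successors {y}): φ is true.
  w (successors {u, w, t}): φ is true.
  x (successors {u, x, z, t}): φ is true.
  y (successors {y}): φ is true.
  z (successors {w, t, m}): φ is true.
  t (successors {u, w, x, t}): φ is true.
  m (successors {u, w, y, t}): φ is true.
Detail at u (witness):
  At u: p is false, ◇q is true, so p ∨ ◇q is true.
    At u: ◇q requires q at some successor in {y}.
      q holds at y, so ◇q is true at u.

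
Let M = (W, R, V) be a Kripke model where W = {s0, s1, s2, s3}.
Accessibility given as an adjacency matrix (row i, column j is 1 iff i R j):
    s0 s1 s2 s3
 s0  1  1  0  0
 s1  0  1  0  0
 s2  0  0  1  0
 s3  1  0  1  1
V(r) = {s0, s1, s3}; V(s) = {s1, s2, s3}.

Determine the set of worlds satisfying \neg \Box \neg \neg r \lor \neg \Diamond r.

s2, s3

Recall that \Box ψ holds at a world iff ψ holds at every accessible world, and \Diamond ψ holds iff ψ holds at some accessible world.
Let φ = \neg \Box \neg \neg r \lor \neg \Diamond r. Evaluate φ at each world:
  s0 (successors {s0, s1}): φ is false.
  s1 (successors {s1}): φ is false.
  s2 (successors {s2}): φ is true.
  s3 (successors {s0, s2, s3}): φ is true.
For instance, at s1:
  At s1: \neg \Box \neg \neg r is false, \neg \Diamond r is false, so \neg \Box \neg \neg r \lor \neg \Diamond r is false.
    At s1: \Box \neg \neg r is true, so \neg \Box \neg \neg r is false.
      At s1: \Box \neg \neg r requires \neg \neg r at every successor {s1}.
        At s1: \neg \neg r is true.
      So \Box \neg \neg r is true at s1.
    At s1: \Diamond r is true, so \neg \Diamond r is false.
      At s1: \Diamond r requires r at some successor in {s1}.
        r holds at s1, so \Diamond r is true at s1.
Satisfying worlds: {s2, s3}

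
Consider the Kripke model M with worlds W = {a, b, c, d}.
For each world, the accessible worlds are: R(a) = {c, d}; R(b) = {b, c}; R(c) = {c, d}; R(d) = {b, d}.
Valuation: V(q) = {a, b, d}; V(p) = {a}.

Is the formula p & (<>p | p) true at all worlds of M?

No

Let φ = p & (<>p | p). Evaluate φ at each world:
  a (successors {c, d}): φ is true.
  b (successors {b, c}): φ is false.
  c (successors {c, d}): φ is false.
  d (successors {b, d}): φ is false.
Detail at b (counterexample):
  At b: p is false, <>p | p is false, so p & (<>p | p) is false.
    At b: <>p is false, p is false, so <>p | p is false.
      At b: <>p requires p at some successor in {b, c}.
        At b: p is false.
        At c: p is false.
      So <>p is false at b.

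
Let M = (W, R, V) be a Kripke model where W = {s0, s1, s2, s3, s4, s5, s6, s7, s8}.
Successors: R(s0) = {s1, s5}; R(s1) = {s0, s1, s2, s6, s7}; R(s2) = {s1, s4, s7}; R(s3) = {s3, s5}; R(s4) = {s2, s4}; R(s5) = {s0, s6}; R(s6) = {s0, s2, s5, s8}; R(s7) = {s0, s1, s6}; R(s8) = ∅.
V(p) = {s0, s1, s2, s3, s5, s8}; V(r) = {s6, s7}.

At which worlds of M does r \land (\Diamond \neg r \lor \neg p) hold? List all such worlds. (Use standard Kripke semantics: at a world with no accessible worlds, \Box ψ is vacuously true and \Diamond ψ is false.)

Recall that \Diamond ψ holds at a world iff ψ holds at some accessible world.
Let φ = r \land (\Diamond \neg r \lor \neg p). Evaluate φ at each world:
  s0 (successors {s1, s5}): φ is false.
  s1 (successors {s0, s1, s2, s6, s7}): φ is false.
  s2 (successors {s1, s4, s7}): φ is false.
  s3 (successors {s3, s5}): φ is false.
  s4 (successors {s2, s4}): φ is false.
  s5 (successors {s0, s6}): φ is false.
  s6 (successors {s0, s2, s5, s8}): φ is true.
  s7 (successors {s0, s1, s6}): φ is true.
  s8 (successors ∅): φ is false.
For instance, at s4:
  At s4: r is false, \Diamond \neg r \lor \neg p is true, so r \land (\Diamond \neg r \lor \neg p) is false.
    At s4: \Diamond \neg r is true, \neg p is true, so \Diamond \neg r \lor \neg p is true.
      At s4: \Diamond \neg r requires \neg r at some successor in {s2, s4}.
        \neg r holds at s2, so \Diamond \neg r is true at s4.
Satisfying worlds: {s6, s7}

s6, s7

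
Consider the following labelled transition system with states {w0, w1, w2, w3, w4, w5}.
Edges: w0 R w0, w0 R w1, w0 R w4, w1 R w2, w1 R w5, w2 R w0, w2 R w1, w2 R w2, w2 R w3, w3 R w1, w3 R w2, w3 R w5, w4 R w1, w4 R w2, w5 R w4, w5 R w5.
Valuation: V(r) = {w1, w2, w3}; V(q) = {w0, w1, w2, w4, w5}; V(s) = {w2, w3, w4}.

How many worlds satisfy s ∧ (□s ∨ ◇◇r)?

Let φ = s ∧ (□s ∨ ◇◇r). Evaluate φ at each world:
  w0 (successors {w0, w1, w4}): φ is false.
  w1 (successors {w2, w5}): φ is false.
  w2 (successors {w0, w1, w2, w3}): φ is true.
  w3 (successors {w1, w2, w5}): φ is true.
  w4 (successors {w1, w2}): φ is true.
  w5 (successors {w4, w5}): φ is false.
For instance, at w1:
  At w1: s is false, □s ∨ ◇◇r is true, so s ∧ (□s ∨ ◇◇r) is false.
    At w1: □s is false, ◇◇r is true, so □s ∨ ◇◇r is true.
      At w1: □s requires s at every successor {w2, w5}.
        s fails at w5, so □s is false at w1.
      At w1: ◇◇r requires ◇r at some successor in {w2, w5}.
        ◇r holds at w2, so ◇◇r is true at w1.
Satisfying worlds: {w2, w3, w4}

3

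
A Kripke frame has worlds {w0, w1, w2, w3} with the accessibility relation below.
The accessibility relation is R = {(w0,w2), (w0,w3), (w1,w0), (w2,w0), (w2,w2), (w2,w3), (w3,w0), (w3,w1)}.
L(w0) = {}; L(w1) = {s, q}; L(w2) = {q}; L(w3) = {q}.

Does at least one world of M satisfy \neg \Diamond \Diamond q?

No

Let φ = \neg \Diamond \Diamond q. Evaluate φ at each world:
  w0 (successors {w2, w3}): φ is false.
  w1 (successors {w0}): φ is false.
  w2 (successors {w0, w2, w3}): φ is false.
  w3 (successors {w0, w1}): φ is false.
For instance, at w2:
  At w2: \Diamond \Diamond q is true, so \neg \Diamond \Diamond q is false.
    At w2: \Diamond \Diamond q requires \Diamond q at some successor in {w0, w2, w3}.
      \Diamond q holds at w0, so \Diamond \Diamond q is true at w2.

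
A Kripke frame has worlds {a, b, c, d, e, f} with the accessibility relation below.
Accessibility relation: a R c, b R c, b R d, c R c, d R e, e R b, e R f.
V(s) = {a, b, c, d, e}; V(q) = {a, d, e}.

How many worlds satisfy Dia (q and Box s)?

1

Let φ = Dia (q and Box s). Evaluate φ at each world:
  a (successors {c}): φ is false.
  b (successors {c, d}): φ is true.
  c (successors {c}): φ is false.
  d (successors {e}): φ is false.
  e (successors {b, f}): φ is false.
  f (successors ∅): φ is false.
For instance, at c:
  At c: Dia (q and Box s) requires q and Box s at some successor in {c}.
    At c: q and Box s is false.
  So Dia (q and Box s) is false at c.
Satisfying worlds: {b}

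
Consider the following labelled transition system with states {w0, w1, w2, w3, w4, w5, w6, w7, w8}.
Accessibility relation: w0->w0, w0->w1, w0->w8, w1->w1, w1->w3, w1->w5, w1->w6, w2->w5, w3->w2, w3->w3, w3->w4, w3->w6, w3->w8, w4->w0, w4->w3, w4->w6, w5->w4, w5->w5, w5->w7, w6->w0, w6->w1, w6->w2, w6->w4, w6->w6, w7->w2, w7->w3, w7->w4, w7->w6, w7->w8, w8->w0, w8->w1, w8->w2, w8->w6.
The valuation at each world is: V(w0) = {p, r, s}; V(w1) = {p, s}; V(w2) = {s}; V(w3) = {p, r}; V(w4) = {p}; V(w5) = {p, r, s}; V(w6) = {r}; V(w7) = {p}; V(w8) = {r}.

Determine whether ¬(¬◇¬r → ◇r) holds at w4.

No

At w4: ¬◇¬r → ◇r is true, so ¬(¬◇¬r → ◇r) is false.
  At w4: ¬◇¬r is true, ◇r is true, so ¬◇¬r → ◇r is true.
    At w4: ◇¬r is false, so ¬◇¬r is true.
      At w4: ◇¬r requires ¬r at some successor in {w0, w3, w6}.
        At w0: ¬r is false.
        At w3: ¬r is false.
        At w6: ¬r is false.
      So ◇¬r is false at w4.
    At w4: ◇r requires r at some successor in {w0, w3, w6}.
      r holds at w0, so ◇r is true at w4.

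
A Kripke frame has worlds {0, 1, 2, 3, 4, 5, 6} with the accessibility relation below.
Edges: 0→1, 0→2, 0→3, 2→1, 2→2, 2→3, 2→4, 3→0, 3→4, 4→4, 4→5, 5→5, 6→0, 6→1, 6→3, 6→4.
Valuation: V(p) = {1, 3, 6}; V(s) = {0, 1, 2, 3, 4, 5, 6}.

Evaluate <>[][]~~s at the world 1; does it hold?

No

Recall that []ψ holds at a world iff ψ holds at every accessible world, and <>ψ holds iff ψ holds at some accessible world.
At 1: no accessible worlds, so <>[][]~~s is false.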